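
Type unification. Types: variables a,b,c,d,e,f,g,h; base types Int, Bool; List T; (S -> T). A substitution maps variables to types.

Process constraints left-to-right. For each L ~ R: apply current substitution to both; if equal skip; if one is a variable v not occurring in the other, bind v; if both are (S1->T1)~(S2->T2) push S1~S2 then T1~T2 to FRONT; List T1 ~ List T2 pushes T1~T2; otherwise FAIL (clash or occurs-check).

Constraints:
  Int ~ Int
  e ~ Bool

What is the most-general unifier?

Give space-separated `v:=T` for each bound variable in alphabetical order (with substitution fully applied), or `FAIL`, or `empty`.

Answer: e:=Bool

Derivation:
step 1: unify Int ~ Int  [subst: {-} | 1 pending]
  -> identical, skip
step 2: unify e ~ Bool  [subst: {-} | 0 pending]
  bind e := Bool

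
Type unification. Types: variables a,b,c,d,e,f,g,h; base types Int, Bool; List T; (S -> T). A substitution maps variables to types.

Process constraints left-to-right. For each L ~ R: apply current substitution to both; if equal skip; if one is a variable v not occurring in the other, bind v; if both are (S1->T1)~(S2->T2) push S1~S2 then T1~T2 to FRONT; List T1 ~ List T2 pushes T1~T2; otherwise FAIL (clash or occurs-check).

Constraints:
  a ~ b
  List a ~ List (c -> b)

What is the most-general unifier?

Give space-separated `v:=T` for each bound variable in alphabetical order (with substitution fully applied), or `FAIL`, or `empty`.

step 1: unify a ~ b  [subst: {-} | 1 pending]
  bind a := b
step 2: unify List b ~ List (c -> b)  [subst: {a:=b} | 0 pending]
  -> decompose List: push b~(c -> b)
step 3: unify b ~ (c -> b)  [subst: {a:=b} | 0 pending]
  occurs-check fail: b in (c -> b)

Answer: FAIL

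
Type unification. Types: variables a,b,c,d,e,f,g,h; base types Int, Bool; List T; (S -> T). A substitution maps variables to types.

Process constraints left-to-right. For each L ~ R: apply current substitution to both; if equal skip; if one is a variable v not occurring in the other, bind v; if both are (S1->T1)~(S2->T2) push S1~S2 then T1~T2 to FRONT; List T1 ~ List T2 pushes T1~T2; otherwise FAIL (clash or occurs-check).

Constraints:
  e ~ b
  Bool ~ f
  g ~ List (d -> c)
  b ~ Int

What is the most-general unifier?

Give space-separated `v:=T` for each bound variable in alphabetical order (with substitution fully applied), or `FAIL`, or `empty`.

step 1: unify e ~ b  [subst: {-} | 3 pending]
  bind e := b
step 2: unify Bool ~ f  [subst: {e:=b} | 2 pending]
  bind f := Bool
step 3: unify g ~ List (d -> c)  [subst: {e:=b, f:=Bool} | 1 pending]
  bind g := List (d -> c)
step 4: unify b ~ Int  [subst: {e:=b, f:=Bool, g:=List (d -> c)} | 0 pending]
  bind b := Int

Answer: b:=Int e:=Int f:=Bool g:=List (d -> c)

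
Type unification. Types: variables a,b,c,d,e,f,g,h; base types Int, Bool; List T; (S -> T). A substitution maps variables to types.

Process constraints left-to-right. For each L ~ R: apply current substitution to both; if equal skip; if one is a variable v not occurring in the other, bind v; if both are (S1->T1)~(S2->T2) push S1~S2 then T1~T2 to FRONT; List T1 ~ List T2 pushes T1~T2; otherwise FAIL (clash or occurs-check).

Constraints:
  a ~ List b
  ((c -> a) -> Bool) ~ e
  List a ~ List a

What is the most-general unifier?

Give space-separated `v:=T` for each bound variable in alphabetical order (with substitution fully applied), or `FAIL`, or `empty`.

Answer: a:=List b e:=((c -> List b) -> Bool)

Derivation:
step 1: unify a ~ List b  [subst: {-} | 2 pending]
  bind a := List b
step 2: unify ((c -> List b) -> Bool) ~ e  [subst: {a:=List b} | 1 pending]
  bind e := ((c -> List b) -> Bool)
step 3: unify List List b ~ List List b  [subst: {a:=List b, e:=((c -> List b) -> Bool)} | 0 pending]
  -> identical, skip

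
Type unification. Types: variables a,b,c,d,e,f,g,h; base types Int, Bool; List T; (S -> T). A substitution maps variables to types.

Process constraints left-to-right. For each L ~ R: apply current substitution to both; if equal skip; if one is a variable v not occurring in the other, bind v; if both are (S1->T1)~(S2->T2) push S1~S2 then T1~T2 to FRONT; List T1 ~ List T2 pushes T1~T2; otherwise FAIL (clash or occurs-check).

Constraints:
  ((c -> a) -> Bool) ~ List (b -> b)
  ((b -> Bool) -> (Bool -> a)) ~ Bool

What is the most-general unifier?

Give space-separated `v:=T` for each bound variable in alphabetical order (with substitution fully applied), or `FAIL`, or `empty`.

Answer: FAIL

Derivation:
step 1: unify ((c -> a) -> Bool) ~ List (b -> b)  [subst: {-} | 1 pending]
  clash: ((c -> a) -> Bool) vs List (b -> b)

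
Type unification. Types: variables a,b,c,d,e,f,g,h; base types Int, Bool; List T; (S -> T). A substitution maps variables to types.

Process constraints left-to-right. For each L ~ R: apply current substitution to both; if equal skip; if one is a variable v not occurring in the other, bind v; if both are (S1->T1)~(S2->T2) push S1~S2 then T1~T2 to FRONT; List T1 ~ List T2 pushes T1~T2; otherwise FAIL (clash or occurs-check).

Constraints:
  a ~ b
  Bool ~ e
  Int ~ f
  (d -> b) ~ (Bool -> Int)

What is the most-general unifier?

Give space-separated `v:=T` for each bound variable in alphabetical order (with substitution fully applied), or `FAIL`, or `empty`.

step 1: unify a ~ b  [subst: {-} | 3 pending]
  bind a := b
step 2: unify Bool ~ e  [subst: {a:=b} | 2 pending]
  bind e := Bool
step 3: unify Int ~ f  [subst: {a:=b, e:=Bool} | 1 pending]
  bind f := Int
step 4: unify (d -> b) ~ (Bool -> Int)  [subst: {a:=b, e:=Bool, f:=Int} | 0 pending]
  -> decompose arrow: push d~Bool, b~Int
step 5: unify d ~ Bool  [subst: {a:=b, e:=Bool, f:=Int} | 1 pending]
  bind d := Bool
step 6: unify b ~ Int  [subst: {a:=b, e:=Bool, f:=Int, d:=Bool} | 0 pending]
  bind b := Int

Answer: a:=Int b:=Int d:=Bool e:=Bool f:=Int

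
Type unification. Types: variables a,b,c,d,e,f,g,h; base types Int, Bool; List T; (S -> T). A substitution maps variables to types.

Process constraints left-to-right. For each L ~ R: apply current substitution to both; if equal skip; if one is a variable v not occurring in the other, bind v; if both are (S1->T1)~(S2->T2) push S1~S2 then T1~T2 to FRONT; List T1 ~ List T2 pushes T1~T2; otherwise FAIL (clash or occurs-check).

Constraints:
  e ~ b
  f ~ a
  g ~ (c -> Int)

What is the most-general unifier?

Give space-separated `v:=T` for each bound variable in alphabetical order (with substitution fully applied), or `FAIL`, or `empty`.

step 1: unify e ~ b  [subst: {-} | 2 pending]
  bind e := b
step 2: unify f ~ a  [subst: {e:=b} | 1 pending]
  bind f := a
step 3: unify g ~ (c -> Int)  [subst: {e:=b, f:=a} | 0 pending]
  bind g := (c -> Int)

Answer: e:=b f:=a g:=(c -> Int)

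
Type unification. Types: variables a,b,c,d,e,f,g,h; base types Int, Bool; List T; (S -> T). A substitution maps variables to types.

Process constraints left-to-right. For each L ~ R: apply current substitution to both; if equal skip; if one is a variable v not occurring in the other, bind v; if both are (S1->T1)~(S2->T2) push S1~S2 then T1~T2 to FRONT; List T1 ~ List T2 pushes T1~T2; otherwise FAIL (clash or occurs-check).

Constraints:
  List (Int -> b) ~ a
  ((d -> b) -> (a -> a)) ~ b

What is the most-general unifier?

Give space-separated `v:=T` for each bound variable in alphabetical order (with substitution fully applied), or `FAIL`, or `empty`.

step 1: unify List (Int -> b) ~ a  [subst: {-} | 1 pending]
  bind a := List (Int -> b)
step 2: unify ((d -> b) -> (List (Int -> b) -> List (Int -> b))) ~ b  [subst: {a:=List (Int -> b)} | 0 pending]
  occurs-check fail

Answer: FAIL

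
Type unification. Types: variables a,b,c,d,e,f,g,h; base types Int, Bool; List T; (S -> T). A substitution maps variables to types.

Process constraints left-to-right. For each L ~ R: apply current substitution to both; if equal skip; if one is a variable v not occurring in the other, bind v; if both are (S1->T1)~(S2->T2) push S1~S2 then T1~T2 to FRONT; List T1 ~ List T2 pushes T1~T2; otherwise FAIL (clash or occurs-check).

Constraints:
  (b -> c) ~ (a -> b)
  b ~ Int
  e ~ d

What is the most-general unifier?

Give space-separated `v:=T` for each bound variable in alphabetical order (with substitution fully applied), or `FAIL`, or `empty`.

step 1: unify (b -> c) ~ (a -> b)  [subst: {-} | 2 pending]
  -> decompose arrow: push b~a, c~b
step 2: unify b ~ a  [subst: {-} | 3 pending]
  bind b := a
step 3: unify c ~ a  [subst: {b:=a} | 2 pending]
  bind c := a
step 4: unify a ~ Int  [subst: {b:=a, c:=a} | 1 pending]
  bind a := Int
step 5: unify e ~ d  [subst: {b:=a, c:=a, a:=Int} | 0 pending]
  bind e := d

Answer: a:=Int b:=Int c:=Int e:=d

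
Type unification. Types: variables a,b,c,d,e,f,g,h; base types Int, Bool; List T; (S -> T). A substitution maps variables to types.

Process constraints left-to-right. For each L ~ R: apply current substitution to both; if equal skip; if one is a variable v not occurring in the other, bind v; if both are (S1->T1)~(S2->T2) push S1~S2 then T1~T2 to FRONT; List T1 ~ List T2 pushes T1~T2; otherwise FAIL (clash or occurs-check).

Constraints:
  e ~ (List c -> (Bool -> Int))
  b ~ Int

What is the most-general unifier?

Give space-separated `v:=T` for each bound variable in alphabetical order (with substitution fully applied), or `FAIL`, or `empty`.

Answer: b:=Int e:=(List c -> (Bool -> Int))

Derivation:
step 1: unify e ~ (List c -> (Bool -> Int))  [subst: {-} | 1 pending]
  bind e := (List c -> (Bool -> Int))
step 2: unify b ~ Int  [subst: {e:=(List c -> (Bool -> Int))} | 0 pending]
  bind b := Int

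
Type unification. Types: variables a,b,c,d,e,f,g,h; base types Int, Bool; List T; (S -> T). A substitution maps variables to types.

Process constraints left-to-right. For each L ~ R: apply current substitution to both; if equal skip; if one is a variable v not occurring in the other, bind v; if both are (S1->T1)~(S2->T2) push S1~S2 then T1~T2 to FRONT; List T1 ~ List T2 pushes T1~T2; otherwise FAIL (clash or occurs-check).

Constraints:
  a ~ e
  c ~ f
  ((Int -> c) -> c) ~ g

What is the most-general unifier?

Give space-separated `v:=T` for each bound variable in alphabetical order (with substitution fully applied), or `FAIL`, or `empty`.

step 1: unify a ~ e  [subst: {-} | 2 pending]
  bind a := e
step 2: unify c ~ f  [subst: {a:=e} | 1 pending]
  bind c := f
step 3: unify ((Int -> f) -> f) ~ g  [subst: {a:=e, c:=f} | 0 pending]
  bind g := ((Int -> f) -> f)

Answer: a:=e c:=f g:=((Int -> f) -> f)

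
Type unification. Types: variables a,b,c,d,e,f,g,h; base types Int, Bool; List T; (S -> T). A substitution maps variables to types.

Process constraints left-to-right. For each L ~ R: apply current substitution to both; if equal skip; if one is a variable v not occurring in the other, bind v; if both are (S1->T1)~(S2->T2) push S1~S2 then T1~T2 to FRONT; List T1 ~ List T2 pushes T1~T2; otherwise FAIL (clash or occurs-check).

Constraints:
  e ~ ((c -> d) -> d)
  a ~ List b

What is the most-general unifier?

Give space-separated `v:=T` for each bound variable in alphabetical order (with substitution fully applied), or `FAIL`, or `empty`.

Answer: a:=List b e:=((c -> d) -> d)

Derivation:
step 1: unify e ~ ((c -> d) -> d)  [subst: {-} | 1 pending]
  bind e := ((c -> d) -> d)
step 2: unify a ~ List b  [subst: {e:=((c -> d) -> d)} | 0 pending]
  bind a := List b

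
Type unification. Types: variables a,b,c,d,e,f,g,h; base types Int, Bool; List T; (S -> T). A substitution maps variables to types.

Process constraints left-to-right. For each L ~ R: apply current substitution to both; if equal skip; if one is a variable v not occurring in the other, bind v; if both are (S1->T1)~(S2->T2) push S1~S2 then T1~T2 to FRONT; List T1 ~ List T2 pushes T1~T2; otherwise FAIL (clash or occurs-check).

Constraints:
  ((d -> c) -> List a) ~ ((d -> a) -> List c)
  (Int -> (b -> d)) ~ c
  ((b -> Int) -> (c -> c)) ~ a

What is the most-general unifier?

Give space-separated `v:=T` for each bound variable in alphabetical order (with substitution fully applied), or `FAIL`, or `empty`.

Answer: FAIL

Derivation:
step 1: unify ((d -> c) -> List a) ~ ((d -> a) -> List c)  [subst: {-} | 2 pending]
  -> decompose arrow: push (d -> c)~(d -> a), List a~List c
step 2: unify (d -> c) ~ (d -> a)  [subst: {-} | 3 pending]
  -> decompose arrow: push d~d, c~a
step 3: unify d ~ d  [subst: {-} | 4 pending]
  -> identical, skip
step 4: unify c ~ a  [subst: {-} | 3 pending]
  bind c := a
step 5: unify List a ~ List a  [subst: {c:=a} | 2 pending]
  -> identical, skip
step 6: unify (Int -> (b -> d)) ~ a  [subst: {c:=a} | 1 pending]
  bind a := (Int -> (b -> d))
step 7: unify ((b -> Int) -> ((Int -> (b -> d)) -> (Int -> (b -> d)))) ~ (Int -> (b -> d))  [subst: {c:=a, a:=(Int -> (b -> d))} | 0 pending]
  -> decompose arrow: push (b -> Int)~Int, ((Int -> (b -> d)) -> (Int -> (b -> d)))~(b -> d)
step 8: unify (b -> Int) ~ Int  [subst: {c:=a, a:=(Int -> (b -> d))} | 1 pending]
  clash: (b -> Int) vs Int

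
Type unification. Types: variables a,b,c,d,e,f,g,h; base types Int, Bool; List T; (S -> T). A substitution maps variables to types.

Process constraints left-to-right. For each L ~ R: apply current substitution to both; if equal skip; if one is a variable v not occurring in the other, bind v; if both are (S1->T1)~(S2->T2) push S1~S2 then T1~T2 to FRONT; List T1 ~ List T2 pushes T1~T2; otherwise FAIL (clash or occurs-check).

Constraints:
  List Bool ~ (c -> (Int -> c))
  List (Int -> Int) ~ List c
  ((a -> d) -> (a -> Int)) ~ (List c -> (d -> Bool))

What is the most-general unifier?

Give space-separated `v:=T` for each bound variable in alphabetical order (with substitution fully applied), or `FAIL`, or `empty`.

step 1: unify List Bool ~ (c -> (Int -> c))  [subst: {-} | 2 pending]
  clash: List Bool vs (c -> (Int -> c))

Answer: FAIL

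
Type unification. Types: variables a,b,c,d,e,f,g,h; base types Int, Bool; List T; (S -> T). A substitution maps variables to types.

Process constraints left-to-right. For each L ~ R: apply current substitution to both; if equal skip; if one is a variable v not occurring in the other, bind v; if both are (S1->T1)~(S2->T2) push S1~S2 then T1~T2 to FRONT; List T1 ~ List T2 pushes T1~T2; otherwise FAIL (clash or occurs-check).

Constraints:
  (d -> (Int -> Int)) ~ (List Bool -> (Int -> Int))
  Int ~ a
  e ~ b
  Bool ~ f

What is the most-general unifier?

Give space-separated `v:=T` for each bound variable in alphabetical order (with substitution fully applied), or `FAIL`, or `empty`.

Answer: a:=Int d:=List Bool e:=b f:=Bool

Derivation:
step 1: unify (d -> (Int -> Int)) ~ (List Bool -> (Int -> Int))  [subst: {-} | 3 pending]
  -> decompose arrow: push d~List Bool, (Int -> Int)~(Int -> Int)
step 2: unify d ~ List Bool  [subst: {-} | 4 pending]
  bind d := List Bool
step 3: unify (Int -> Int) ~ (Int -> Int)  [subst: {d:=List Bool} | 3 pending]
  -> identical, skip
step 4: unify Int ~ a  [subst: {d:=List Bool} | 2 pending]
  bind a := Int
step 5: unify e ~ b  [subst: {d:=List Bool, a:=Int} | 1 pending]
  bind e := b
step 6: unify Bool ~ f  [subst: {d:=List Bool, a:=Int, e:=b} | 0 pending]
  bind f := Bool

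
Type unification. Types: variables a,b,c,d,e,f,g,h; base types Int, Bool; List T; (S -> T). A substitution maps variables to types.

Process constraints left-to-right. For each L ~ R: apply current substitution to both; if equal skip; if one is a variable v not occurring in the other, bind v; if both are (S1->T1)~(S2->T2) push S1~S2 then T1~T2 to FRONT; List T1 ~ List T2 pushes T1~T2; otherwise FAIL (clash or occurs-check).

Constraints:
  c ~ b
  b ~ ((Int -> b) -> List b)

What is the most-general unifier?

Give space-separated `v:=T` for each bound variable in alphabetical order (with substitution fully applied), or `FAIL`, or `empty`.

step 1: unify c ~ b  [subst: {-} | 1 pending]
  bind c := b
step 2: unify b ~ ((Int -> b) -> List b)  [subst: {c:=b} | 0 pending]
  occurs-check fail: b in ((Int -> b) -> List b)

Answer: FAIL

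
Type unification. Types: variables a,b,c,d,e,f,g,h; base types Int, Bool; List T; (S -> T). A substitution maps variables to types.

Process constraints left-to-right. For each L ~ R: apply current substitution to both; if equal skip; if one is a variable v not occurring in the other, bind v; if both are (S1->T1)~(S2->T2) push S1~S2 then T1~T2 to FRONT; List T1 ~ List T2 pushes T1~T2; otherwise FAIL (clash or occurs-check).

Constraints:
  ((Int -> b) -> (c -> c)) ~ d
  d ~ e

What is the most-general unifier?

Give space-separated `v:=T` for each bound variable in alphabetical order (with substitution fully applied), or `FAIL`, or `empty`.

Answer: d:=((Int -> b) -> (c -> c)) e:=((Int -> b) -> (c -> c))

Derivation:
step 1: unify ((Int -> b) -> (c -> c)) ~ d  [subst: {-} | 1 pending]
  bind d := ((Int -> b) -> (c -> c))
step 2: unify ((Int -> b) -> (c -> c)) ~ e  [subst: {d:=((Int -> b) -> (c -> c))} | 0 pending]
  bind e := ((Int -> b) -> (c -> c))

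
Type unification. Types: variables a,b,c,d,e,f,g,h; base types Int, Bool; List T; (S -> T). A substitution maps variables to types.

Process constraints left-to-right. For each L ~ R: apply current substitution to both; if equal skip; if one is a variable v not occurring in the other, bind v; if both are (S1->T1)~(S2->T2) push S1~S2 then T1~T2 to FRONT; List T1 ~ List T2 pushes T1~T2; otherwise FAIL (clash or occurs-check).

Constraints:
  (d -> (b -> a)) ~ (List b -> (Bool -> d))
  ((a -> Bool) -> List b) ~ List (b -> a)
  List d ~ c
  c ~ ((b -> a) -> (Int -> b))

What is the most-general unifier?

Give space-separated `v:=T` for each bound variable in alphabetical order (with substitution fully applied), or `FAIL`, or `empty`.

Answer: FAIL

Derivation:
step 1: unify (d -> (b -> a)) ~ (List b -> (Bool -> d))  [subst: {-} | 3 pending]
  -> decompose arrow: push d~List b, (b -> a)~(Bool -> d)
step 2: unify d ~ List b  [subst: {-} | 4 pending]
  bind d := List b
step 3: unify (b -> a) ~ (Bool -> List b)  [subst: {d:=List b} | 3 pending]
  -> decompose arrow: push b~Bool, a~List b
step 4: unify b ~ Bool  [subst: {d:=List b} | 4 pending]
  bind b := Bool
step 5: unify a ~ List Bool  [subst: {d:=List b, b:=Bool} | 3 pending]
  bind a := List Bool
step 6: unify ((List Bool -> Bool) -> List Bool) ~ List (Bool -> List Bool)  [subst: {d:=List b, b:=Bool, a:=List Bool} | 2 pending]
  clash: ((List Bool -> Bool) -> List Bool) vs List (Bool -> List Bool)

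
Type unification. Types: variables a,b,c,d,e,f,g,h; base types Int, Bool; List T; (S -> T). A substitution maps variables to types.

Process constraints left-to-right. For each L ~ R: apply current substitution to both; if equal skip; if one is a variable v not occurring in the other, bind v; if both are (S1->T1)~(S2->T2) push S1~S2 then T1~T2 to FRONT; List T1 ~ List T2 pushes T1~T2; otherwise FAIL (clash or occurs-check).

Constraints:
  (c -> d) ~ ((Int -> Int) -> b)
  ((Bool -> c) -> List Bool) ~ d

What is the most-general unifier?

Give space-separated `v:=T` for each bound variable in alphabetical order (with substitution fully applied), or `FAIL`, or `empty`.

step 1: unify (c -> d) ~ ((Int -> Int) -> b)  [subst: {-} | 1 pending]
  -> decompose arrow: push c~(Int -> Int), d~b
step 2: unify c ~ (Int -> Int)  [subst: {-} | 2 pending]
  bind c := (Int -> Int)
step 3: unify d ~ b  [subst: {c:=(Int -> Int)} | 1 pending]
  bind d := b
step 4: unify ((Bool -> (Int -> Int)) -> List Bool) ~ b  [subst: {c:=(Int -> Int), d:=b} | 0 pending]
  bind b := ((Bool -> (Int -> Int)) -> List Bool)

Answer: b:=((Bool -> (Int -> Int)) -> List Bool) c:=(Int -> Int) d:=((Bool -> (Int -> Int)) -> List Bool)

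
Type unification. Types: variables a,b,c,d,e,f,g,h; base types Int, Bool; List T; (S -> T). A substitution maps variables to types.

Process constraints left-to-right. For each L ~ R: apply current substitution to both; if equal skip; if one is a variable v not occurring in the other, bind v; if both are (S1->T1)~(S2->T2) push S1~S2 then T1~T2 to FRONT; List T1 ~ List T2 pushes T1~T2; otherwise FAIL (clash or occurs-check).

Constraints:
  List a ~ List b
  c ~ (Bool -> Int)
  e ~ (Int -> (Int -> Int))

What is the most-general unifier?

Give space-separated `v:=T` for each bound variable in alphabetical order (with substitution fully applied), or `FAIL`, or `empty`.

step 1: unify List a ~ List b  [subst: {-} | 2 pending]
  -> decompose List: push a~b
step 2: unify a ~ b  [subst: {-} | 2 pending]
  bind a := b
step 3: unify c ~ (Bool -> Int)  [subst: {a:=b} | 1 pending]
  bind c := (Bool -> Int)
step 4: unify e ~ (Int -> (Int -> Int))  [subst: {a:=b, c:=(Bool -> Int)} | 0 pending]
  bind e := (Int -> (Int -> Int))

Answer: a:=b c:=(Bool -> Int) e:=(Int -> (Int -> Int))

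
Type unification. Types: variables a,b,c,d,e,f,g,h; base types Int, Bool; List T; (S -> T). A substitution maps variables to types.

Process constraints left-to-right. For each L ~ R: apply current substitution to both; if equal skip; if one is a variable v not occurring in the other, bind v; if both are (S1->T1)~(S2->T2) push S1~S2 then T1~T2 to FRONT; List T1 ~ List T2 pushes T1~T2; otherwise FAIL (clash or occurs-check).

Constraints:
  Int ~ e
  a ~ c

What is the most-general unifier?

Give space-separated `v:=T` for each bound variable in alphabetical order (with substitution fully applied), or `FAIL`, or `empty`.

Answer: a:=c e:=Int

Derivation:
step 1: unify Int ~ e  [subst: {-} | 1 pending]
  bind e := Int
step 2: unify a ~ c  [subst: {e:=Int} | 0 pending]
  bind a := c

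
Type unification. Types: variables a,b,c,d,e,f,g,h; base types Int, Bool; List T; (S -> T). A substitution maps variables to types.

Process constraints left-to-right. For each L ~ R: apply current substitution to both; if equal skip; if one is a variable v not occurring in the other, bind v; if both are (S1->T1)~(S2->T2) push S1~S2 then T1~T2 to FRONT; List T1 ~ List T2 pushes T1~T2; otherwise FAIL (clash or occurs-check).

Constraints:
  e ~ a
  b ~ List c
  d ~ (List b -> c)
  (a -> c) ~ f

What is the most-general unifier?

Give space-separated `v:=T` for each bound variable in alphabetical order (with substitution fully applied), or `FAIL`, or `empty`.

step 1: unify e ~ a  [subst: {-} | 3 pending]
  bind e := a
step 2: unify b ~ List c  [subst: {e:=a} | 2 pending]
  bind b := List c
step 3: unify d ~ (List List c -> c)  [subst: {e:=a, b:=List c} | 1 pending]
  bind d := (List List c -> c)
step 4: unify (a -> c) ~ f  [subst: {e:=a, b:=List c, d:=(List List c -> c)} | 0 pending]
  bind f := (a -> c)

Answer: b:=List c d:=(List List c -> c) e:=a f:=(a -> c)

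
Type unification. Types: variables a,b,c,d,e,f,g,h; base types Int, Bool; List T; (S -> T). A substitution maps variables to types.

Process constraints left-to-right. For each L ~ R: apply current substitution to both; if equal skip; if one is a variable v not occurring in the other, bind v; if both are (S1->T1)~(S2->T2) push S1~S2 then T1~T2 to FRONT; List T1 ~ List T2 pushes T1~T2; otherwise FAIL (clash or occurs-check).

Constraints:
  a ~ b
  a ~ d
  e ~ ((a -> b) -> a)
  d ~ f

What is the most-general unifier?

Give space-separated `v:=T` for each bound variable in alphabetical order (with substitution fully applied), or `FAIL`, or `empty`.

Answer: a:=f b:=f d:=f e:=((f -> f) -> f)

Derivation:
step 1: unify a ~ b  [subst: {-} | 3 pending]
  bind a := b
step 2: unify b ~ d  [subst: {a:=b} | 2 pending]
  bind b := d
step 3: unify e ~ ((d -> d) -> d)  [subst: {a:=b, b:=d} | 1 pending]
  bind e := ((d -> d) -> d)
step 4: unify d ~ f  [subst: {a:=b, b:=d, e:=((d -> d) -> d)} | 0 pending]
  bind d := f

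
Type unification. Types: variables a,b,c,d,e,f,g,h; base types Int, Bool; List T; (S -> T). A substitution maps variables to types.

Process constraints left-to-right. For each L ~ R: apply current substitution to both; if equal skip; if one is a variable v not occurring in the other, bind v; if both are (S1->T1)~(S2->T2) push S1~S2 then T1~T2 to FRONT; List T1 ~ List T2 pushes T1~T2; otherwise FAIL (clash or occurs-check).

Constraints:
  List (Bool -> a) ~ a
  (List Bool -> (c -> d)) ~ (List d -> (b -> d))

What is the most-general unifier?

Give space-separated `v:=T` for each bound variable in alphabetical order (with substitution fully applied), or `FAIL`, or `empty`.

step 1: unify List (Bool -> a) ~ a  [subst: {-} | 1 pending]
  occurs-check fail

Answer: FAIL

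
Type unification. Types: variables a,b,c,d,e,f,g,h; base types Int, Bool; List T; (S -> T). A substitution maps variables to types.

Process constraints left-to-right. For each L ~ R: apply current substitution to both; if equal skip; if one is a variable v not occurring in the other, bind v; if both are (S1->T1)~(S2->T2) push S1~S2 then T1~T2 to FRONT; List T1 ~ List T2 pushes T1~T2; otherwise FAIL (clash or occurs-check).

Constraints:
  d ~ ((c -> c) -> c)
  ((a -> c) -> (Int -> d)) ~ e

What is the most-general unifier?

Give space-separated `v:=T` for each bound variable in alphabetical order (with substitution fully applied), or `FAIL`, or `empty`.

Answer: d:=((c -> c) -> c) e:=((a -> c) -> (Int -> ((c -> c) -> c)))

Derivation:
step 1: unify d ~ ((c -> c) -> c)  [subst: {-} | 1 pending]
  bind d := ((c -> c) -> c)
step 2: unify ((a -> c) -> (Int -> ((c -> c) -> c))) ~ e  [subst: {d:=((c -> c) -> c)} | 0 pending]
  bind e := ((a -> c) -> (Int -> ((c -> c) -> c)))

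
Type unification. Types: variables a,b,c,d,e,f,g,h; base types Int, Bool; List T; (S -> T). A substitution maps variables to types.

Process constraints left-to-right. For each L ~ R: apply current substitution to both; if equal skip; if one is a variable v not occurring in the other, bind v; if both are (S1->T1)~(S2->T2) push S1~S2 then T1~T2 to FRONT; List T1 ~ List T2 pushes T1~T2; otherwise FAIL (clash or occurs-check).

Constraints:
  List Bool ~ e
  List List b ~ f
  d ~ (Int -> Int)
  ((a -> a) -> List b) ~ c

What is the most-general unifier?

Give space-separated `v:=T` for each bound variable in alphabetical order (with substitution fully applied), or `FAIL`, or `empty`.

step 1: unify List Bool ~ e  [subst: {-} | 3 pending]
  bind e := List Bool
step 2: unify List List b ~ f  [subst: {e:=List Bool} | 2 pending]
  bind f := List List b
step 3: unify d ~ (Int -> Int)  [subst: {e:=List Bool, f:=List List b} | 1 pending]
  bind d := (Int -> Int)
step 4: unify ((a -> a) -> List b) ~ c  [subst: {e:=List Bool, f:=List List b, d:=(Int -> Int)} | 0 pending]
  bind c := ((a -> a) -> List b)

Answer: c:=((a -> a) -> List b) d:=(Int -> Int) e:=List Bool f:=List List b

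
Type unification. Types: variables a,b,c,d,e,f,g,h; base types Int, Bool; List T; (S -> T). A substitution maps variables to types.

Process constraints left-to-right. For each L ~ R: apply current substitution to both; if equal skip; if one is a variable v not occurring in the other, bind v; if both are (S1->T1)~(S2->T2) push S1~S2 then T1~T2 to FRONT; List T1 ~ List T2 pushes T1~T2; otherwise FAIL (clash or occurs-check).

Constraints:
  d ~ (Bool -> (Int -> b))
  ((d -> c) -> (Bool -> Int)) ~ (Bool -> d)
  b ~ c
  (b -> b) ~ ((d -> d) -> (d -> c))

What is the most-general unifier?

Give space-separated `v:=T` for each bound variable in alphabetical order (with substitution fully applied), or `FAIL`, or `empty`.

Answer: FAIL

Derivation:
step 1: unify d ~ (Bool -> (Int -> b))  [subst: {-} | 3 pending]
  bind d := (Bool -> (Int -> b))
step 2: unify (((Bool -> (Int -> b)) -> c) -> (Bool -> Int)) ~ (Bool -> (Bool -> (Int -> b)))  [subst: {d:=(Bool -> (Int -> b))} | 2 pending]
  -> decompose arrow: push ((Bool -> (Int -> b)) -> c)~Bool, (Bool -> Int)~(Bool -> (Int -> b))
step 3: unify ((Bool -> (Int -> b)) -> c) ~ Bool  [subst: {d:=(Bool -> (Int -> b))} | 3 pending]
  clash: ((Bool -> (Int -> b)) -> c) vs Bool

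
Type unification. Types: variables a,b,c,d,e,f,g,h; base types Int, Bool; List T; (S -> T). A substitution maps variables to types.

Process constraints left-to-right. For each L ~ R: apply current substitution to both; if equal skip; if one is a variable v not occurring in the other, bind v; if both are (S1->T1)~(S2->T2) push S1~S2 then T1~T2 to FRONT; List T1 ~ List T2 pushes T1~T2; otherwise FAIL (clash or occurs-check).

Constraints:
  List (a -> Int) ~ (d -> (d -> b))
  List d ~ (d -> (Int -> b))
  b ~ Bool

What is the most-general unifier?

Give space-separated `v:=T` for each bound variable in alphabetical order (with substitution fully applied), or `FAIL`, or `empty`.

Answer: FAIL

Derivation:
step 1: unify List (a -> Int) ~ (d -> (d -> b))  [subst: {-} | 2 pending]
  clash: List (a -> Int) vs (d -> (d -> b))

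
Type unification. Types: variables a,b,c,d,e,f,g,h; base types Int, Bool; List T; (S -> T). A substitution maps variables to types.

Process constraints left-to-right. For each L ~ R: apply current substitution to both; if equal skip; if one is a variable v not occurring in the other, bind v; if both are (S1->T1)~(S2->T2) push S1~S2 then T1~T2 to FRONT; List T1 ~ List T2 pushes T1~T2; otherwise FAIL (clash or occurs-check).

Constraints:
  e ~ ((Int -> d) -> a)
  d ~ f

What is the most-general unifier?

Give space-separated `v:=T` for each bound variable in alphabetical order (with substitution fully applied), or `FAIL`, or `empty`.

Answer: d:=f e:=((Int -> f) -> a)

Derivation:
step 1: unify e ~ ((Int -> d) -> a)  [subst: {-} | 1 pending]
  bind e := ((Int -> d) -> a)
step 2: unify d ~ f  [subst: {e:=((Int -> d) -> a)} | 0 pending]
  bind d := f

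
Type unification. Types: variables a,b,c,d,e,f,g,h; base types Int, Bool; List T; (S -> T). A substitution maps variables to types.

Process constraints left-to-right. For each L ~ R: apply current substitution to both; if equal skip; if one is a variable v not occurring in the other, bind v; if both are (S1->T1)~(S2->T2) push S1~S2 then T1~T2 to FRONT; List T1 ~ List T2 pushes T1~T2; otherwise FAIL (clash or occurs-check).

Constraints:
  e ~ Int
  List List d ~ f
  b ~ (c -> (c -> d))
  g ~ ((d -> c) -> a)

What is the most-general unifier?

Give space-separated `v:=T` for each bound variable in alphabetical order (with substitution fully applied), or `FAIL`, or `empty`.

step 1: unify e ~ Int  [subst: {-} | 3 pending]
  bind e := Int
step 2: unify List List d ~ f  [subst: {e:=Int} | 2 pending]
  bind f := List List d
step 3: unify b ~ (c -> (c -> d))  [subst: {e:=Int, f:=List List d} | 1 pending]
  bind b := (c -> (c -> d))
step 4: unify g ~ ((d -> c) -> a)  [subst: {e:=Int, f:=List List d, b:=(c -> (c -> d))} | 0 pending]
  bind g := ((d -> c) -> a)

Answer: b:=(c -> (c -> d)) e:=Int f:=List List d g:=((d -> c) -> a)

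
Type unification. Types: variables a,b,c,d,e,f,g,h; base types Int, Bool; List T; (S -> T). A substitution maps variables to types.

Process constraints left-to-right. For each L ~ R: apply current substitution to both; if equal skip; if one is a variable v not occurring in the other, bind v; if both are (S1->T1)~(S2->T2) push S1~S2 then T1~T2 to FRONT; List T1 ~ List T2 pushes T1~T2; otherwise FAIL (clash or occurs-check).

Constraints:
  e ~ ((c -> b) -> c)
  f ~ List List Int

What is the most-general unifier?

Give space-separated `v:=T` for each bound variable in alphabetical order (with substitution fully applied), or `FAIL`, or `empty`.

Answer: e:=((c -> b) -> c) f:=List List Int

Derivation:
step 1: unify e ~ ((c -> b) -> c)  [subst: {-} | 1 pending]
  bind e := ((c -> b) -> c)
step 2: unify f ~ List List Int  [subst: {e:=((c -> b) -> c)} | 0 pending]
  bind f := List List Int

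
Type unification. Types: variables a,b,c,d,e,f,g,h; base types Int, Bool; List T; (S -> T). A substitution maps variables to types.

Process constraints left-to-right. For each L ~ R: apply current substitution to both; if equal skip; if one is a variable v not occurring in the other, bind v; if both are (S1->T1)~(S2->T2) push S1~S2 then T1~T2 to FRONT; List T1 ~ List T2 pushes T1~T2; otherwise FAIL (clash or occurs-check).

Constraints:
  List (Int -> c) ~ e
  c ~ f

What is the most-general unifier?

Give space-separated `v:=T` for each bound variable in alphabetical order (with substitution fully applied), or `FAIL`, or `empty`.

step 1: unify List (Int -> c) ~ e  [subst: {-} | 1 pending]
  bind e := List (Int -> c)
step 2: unify c ~ f  [subst: {e:=List (Int -> c)} | 0 pending]
  bind c := f

Answer: c:=f e:=List (Int -> f)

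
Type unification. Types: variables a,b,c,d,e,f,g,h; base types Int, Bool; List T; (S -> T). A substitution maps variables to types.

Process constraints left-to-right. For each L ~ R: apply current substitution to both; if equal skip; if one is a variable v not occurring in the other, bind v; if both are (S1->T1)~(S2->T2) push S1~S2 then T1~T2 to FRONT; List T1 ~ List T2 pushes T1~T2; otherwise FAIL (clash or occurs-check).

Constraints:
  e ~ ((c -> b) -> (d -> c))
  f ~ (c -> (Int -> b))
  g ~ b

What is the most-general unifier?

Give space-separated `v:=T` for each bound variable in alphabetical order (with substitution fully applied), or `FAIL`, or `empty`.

Answer: e:=((c -> b) -> (d -> c)) f:=(c -> (Int -> b)) g:=b

Derivation:
step 1: unify e ~ ((c -> b) -> (d -> c))  [subst: {-} | 2 pending]
  bind e := ((c -> b) -> (d -> c))
step 2: unify f ~ (c -> (Int -> b))  [subst: {e:=((c -> b) -> (d -> c))} | 1 pending]
  bind f := (c -> (Int -> b))
step 3: unify g ~ b  [subst: {e:=((c -> b) -> (d -> c)), f:=(c -> (Int -> b))} | 0 pending]
  bind g := b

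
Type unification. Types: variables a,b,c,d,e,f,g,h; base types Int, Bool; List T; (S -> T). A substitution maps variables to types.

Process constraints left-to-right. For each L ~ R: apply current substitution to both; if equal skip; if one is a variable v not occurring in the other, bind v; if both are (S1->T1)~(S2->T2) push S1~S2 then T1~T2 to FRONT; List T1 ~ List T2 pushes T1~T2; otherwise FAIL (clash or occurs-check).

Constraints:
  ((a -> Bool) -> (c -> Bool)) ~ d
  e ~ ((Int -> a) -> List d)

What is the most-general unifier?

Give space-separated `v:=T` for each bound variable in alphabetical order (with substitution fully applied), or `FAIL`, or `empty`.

step 1: unify ((a -> Bool) -> (c -> Bool)) ~ d  [subst: {-} | 1 pending]
  bind d := ((a -> Bool) -> (c -> Bool))
step 2: unify e ~ ((Int -> a) -> List ((a -> Bool) -> (c -> Bool)))  [subst: {d:=((a -> Bool) -> (c -> Bool))} | 0 pending]
  bind e := ((Int -> a) -> List ((a -> Bool) -> (c -> Bool)))

Answer: d:=((a -> Bool) -> (c -> Bool)) e:=((Int -> a) -> List ((a -> Bool) -> (c -> Bool)))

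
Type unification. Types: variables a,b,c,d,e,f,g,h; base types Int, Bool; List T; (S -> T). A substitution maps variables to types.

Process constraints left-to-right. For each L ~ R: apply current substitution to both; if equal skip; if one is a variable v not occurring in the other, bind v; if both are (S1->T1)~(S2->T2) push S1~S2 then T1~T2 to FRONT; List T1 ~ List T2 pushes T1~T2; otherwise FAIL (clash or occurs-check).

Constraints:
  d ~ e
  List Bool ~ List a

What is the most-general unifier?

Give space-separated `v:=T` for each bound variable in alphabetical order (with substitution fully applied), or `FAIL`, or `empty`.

step 1: unify d ~ e  [subst: {-} | 1 pending]
  bind d := e
step 2: unify List Bool ~ List a  [subst: {d:=e} | 0 pending]
  -> decompose List: push Bool~a
step 3: unify Bool ~ a  [subst: {d:=e} | 0 pending]
  bind a := Bool

Answer: a:=Bool d:=e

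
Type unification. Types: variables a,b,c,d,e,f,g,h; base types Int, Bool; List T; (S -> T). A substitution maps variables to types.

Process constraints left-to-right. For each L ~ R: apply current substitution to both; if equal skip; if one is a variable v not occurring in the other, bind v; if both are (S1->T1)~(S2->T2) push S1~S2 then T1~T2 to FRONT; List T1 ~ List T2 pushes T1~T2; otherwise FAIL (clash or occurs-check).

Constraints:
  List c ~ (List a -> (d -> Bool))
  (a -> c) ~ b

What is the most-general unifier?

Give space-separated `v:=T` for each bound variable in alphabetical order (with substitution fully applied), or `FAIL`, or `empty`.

step 1: unify List c ~ (List a -> (d -> Bool))  [subst: {-} | 1 pending]
  clash: List c vs (List a -> (d -> Bool))

Answer: FAIL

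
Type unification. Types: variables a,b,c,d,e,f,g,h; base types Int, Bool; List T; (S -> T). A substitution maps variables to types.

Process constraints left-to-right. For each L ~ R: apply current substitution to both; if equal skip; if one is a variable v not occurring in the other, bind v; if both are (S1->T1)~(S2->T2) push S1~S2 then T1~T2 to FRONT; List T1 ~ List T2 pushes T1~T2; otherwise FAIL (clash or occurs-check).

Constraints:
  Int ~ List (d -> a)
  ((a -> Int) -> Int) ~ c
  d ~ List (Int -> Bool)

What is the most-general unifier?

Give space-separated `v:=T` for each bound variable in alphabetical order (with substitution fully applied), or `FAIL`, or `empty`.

step 1: unify Int ~ List (d -> a)  [subst: {-} | 2 pending]
  clash: Int vs List (d -> a)

Answer: FAIL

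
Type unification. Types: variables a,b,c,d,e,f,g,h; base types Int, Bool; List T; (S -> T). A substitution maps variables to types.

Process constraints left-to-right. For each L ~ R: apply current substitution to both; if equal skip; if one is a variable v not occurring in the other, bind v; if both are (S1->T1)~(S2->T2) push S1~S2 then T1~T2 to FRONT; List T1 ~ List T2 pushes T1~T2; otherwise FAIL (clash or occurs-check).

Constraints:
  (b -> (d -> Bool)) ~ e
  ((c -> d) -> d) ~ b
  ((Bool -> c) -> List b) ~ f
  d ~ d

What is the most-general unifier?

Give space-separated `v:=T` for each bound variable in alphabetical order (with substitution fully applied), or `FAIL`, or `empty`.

Answer: b:=((c -> d) -> d) e:=(((c -> d) -> d) -> (d -> Bool)) f:=((Bool -> c) -> List ((c -> d) -> d))

Derivation:
step 1: unify (b -> (d -> Bool)) ~ e  [subst: {-} | 3 pending]
  bind e := (b -> (d -> Bool))
step 2: unify ((c -> d) -> d) ~ b  [subst: {e:=(b -> (d -> Bool))} | 2 pending]
  bind b := ((c -> d) -> d)
step 3: unify ((Bool -> c) -> List ((c -> d) -> d)) ~ f  [subst: {e:=(b -> (d -> Bool)), b:=((c -> d) -> d)} | 1 pending]
  bind f := ((Bool -> c) -> List ((c -> d) -> d))
step 4: unify d ~ d  [subst: {e:=(b -> (d -> Bool)), b:=((c -> d) -> d), f:=((Bool -> c) -> List ((c -> d) -> d))} | 0 pending]
  -> identical, skip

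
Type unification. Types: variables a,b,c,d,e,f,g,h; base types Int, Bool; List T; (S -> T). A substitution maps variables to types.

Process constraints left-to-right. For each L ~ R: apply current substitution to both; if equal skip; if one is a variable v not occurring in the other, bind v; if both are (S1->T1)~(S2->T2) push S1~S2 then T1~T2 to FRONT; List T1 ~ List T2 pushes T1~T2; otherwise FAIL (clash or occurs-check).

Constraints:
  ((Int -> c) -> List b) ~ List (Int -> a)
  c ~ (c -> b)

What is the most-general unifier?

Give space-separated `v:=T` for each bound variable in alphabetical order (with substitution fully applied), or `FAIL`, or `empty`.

Answer: FAIL

Derivation:
step 1: unify ((Int -> c) -> List b) ~ List (Int -> a)  [subst: {-} | 1 pending]
  clash: ((Int -> c) -> List b) vs List (Int -> a)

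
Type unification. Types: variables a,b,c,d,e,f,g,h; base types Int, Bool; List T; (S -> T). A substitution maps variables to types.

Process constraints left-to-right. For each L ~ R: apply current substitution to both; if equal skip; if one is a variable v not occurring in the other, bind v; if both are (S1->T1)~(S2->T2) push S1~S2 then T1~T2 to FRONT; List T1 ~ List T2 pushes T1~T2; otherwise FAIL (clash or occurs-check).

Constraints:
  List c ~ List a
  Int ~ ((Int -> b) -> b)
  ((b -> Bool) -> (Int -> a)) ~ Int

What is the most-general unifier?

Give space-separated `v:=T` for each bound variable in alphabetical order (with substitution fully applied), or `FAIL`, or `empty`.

Answer: FAIL

Derivation:
step 1: unify List c ~ List a  [subst: {-} | 2 pending]
  -> decompose List: push c~a
step 2: unify c ~ a  [subst: {-} | 2 pending]
  bind c := a
step 3: unify Int ~ ((Int -> b) -> b)  [subst: {c:=a} | 1 pending]
  clash: Int vs ((Int -> b) -> b)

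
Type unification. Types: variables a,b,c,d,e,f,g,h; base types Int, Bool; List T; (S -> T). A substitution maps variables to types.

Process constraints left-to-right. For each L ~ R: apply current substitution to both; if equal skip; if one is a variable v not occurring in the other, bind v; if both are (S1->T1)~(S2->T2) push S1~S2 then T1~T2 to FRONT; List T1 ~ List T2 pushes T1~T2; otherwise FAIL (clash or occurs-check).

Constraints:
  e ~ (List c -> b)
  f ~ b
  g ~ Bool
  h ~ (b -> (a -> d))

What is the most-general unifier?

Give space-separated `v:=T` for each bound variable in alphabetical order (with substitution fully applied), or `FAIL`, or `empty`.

Answer: e:=(List c -> b) f:=b g:=Bool h:=(b -> (a -> d))

Derivation:
step 1: unify e ~ (List c -> b)  [subst: {-} | 3 pending]
  bind e := (List c -> b)
step 2: unify f ~ b  [subst: {e:=(List c -> b)} | 2 pending]
  bind f := b
step 3: unify g ~ Bool  [subst: {e:=(List c -> b), f:=b} | 1 pending]
  bind g := Bool
step 4: unify h ~ (b -> (a -> d))  [subst: {e:=(List c -> b), f:=b, g:=Bool} | 0 pending]
  bind h := (b -> (a -> d))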